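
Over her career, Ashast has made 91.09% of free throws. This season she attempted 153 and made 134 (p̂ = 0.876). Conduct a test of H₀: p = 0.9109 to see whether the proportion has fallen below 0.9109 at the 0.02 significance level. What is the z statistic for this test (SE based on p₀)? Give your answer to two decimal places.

z = -1.52

p̂ = 134/153 ≈ 0.87582.
Standard error under H₀: √(0.9109×0.0891/153) = 0.02303.
z = (0.87582 − 0.9109)/0.02303 = -0.03508/0.02303 = -1.52.
p-value = P(Z < -1.523) ≈ 0.0638, so at α = 0.02 we fail to reject H₀.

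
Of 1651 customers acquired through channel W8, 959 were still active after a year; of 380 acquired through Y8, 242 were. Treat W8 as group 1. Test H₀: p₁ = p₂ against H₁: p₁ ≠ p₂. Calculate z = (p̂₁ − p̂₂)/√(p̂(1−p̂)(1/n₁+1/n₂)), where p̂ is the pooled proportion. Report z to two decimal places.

p̂₁ = 959/1651 ≈ 0.5809, p̂₂ = 242/380 ≈ 0.6368.
Pooled p̂ = (959+242)/(1651+380) = 1201/2031 = 0.5913.
SE = √(p̂(1−p̂)(1/n₁+1/n₂)) = √(0.5913·0.4087·0.00323727) = √(0.000782313) = 0.0280.
z = (0.5809 − 0.6368)/0.0280 = -0.0559/0.0280 = -2.00.
Two-sided p-value ≈ 2·Φ(−2.002) = 0.0453.

z = -2.00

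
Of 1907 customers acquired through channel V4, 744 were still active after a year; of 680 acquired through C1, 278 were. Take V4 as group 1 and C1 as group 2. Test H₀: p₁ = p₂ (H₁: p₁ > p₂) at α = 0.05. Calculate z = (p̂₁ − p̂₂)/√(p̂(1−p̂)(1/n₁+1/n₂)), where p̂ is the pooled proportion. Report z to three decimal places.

p̂₁ = 744/1907 ≈ 0.390142, p̂₂ = 278/680 ≈ 0.408824.
Pooled p̂ = (744+278)/(1907+680) = 1022/2587 = 0.395052.
SE = √(p̂(1−p̂)(1/n₁+1/n₂)) = √(0.395052·0.604948·0.00199497) = √(0.00047677) = 0.021835.
z = (0.390142 − 0.408824)/0.021835 = -0.018682/0.021835 = -0.856.
p-value = P(Z > -0.856) ≈ 0.8039. With α = 0.05, fail to reject H₀.

z = -0.856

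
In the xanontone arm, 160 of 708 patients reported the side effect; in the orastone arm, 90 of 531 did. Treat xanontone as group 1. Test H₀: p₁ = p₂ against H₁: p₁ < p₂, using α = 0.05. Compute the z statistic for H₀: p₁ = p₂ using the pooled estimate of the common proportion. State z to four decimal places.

p̂₁ = 160/708 = 0.225989, p̂₂ = 90/531 = 0.169492.
Pooled p̂ = (160+90)/(708+531) = 250/1239 = 0.201776.
SE = √(0.161062 × 0.00329567) = 0.023039.
z = (0.225989 − 0.169492)/0.023039 = 0.056497/0.023039 = 2.4522.
p-value = P(Z < 2.452) ≈ 0.9929, so at α = 0.05 we fail to reject H₀.

z = 2.4522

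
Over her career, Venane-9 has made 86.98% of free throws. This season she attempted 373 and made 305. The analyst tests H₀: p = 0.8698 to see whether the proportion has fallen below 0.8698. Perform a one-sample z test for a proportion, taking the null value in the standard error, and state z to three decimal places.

p̂ = 305/373 = 0.817694.
Under H₀, SE = √(0.8698·0.1302/373) = √(0.000303614) = 0.017425.
z = (0.817694 − 0.8698)/0.017425 = -0.052106/0.017425 = -2.990.
p-value = P(Z < -2.990) ≈ 0.0014.

z = -2.990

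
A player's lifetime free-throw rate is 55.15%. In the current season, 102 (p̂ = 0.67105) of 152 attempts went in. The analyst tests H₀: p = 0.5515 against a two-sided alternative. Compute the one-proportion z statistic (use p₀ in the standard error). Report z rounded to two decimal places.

z = 2.96

p̂ = 102/152 ≈ 0.67105.
SE = √(p₀(1−p₀)/n) = √(0.24735/152) = 0.04034.
z = (0.67105 − 0.5515)/0.04034 = 0.11955/0.04034 = 2.96.
p-value = 2·P(Z > 2.964) ≈ 0.0030.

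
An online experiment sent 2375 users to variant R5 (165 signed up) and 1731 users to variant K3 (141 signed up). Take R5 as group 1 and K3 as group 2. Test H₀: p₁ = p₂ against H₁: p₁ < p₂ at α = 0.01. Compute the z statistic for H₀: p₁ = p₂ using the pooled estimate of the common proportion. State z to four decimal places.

p̂₁ = 165/2375 = 0.0694737, p̂₂ = 141/1731 = 0.0814558.
Pooled p̂ = (165+141)/(2375+1731) = 306/4106 = 0.0745251.
SE = √(0.0689711 × 0.000998753) = 0.0082997.
z = (0.0694737 − 0.0814558)/0.0082997 = -0.0119821/0.0082997 = -1.4437.
p-value = P(Z < -1.444) ≈ 0.0744. With α = 0.01, fail to reject H₀.

z = -1.4437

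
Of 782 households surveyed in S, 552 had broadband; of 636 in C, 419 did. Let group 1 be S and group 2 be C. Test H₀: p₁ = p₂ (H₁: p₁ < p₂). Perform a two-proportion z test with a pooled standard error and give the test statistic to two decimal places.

z = 1.90

p̂₁ = 552/782 ≈ 0.7059, p̂₂ = 419/636 ≈ 0.6588.
Pooled p̂ = (552+419)/(782+636) = 971/1418 = 0.6848.
SE = √(0.215861 × 0.0028511) = 0.0248.
z = (0.7059 − 0.6588)/0.0248 = 0.0471/0.0248 = 1.90.
p-value = P(Z < 1.898) ≈ 0.9711.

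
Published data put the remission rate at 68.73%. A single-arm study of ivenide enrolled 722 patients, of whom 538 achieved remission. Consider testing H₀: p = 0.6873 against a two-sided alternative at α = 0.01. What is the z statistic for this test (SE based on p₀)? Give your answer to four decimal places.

p̂ = 538/722 ≈ 0.7451524.
Under H₀, SE = √(0.6873·0.3127/722) = √(0.000297671) = 0.0172532.
z = (0.7451524 − 0.6873)/0.0172532 = 0.0578524/0.0172532 = 3.3531.
p-value = 2·P(Z > 3.353) ≈ 0.0008. With α = 0.01, reject H₀.

z = 3.3531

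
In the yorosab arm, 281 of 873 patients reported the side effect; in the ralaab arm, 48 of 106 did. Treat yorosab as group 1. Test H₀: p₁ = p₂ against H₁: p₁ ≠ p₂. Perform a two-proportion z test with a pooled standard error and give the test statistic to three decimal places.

z = -2.695

p̂₁ = 281/873 ≈ 0.32188, p̂₂ = 48/106 ≈ 0.45283.
Pooled p̂ = (281+48)/(873+106) = 329/979 = 0.33606.
SE = √(0.223123 × 0.0105794) = 0.04859.
z = (0.32188 − 0.45283)/0.04859 = -0.13095/0.04859 = -2.695.
p-value = 2·P(Z > 2.695) ≈ 0.0070.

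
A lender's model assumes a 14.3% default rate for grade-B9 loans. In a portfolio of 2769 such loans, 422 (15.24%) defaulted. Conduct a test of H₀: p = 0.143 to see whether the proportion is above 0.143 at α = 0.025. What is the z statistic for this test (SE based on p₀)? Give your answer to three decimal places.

z = 1.413

p̂ = 422/2769 ≈ 0.152402.
SE = √(p₀(1−p₀)/n) = √(0.12255/2769) = 0.006653.
z = (0.152402 − 0.143)/0.006653 = 0.009402/0.006653 = 1.413.
p-value = P(Z > 1.413) ≈ 0.0788. With α = 0.025, fail to reject H₀.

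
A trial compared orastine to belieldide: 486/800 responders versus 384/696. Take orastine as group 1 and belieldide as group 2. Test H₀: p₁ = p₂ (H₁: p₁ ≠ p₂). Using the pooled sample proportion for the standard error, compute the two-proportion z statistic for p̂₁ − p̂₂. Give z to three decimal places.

p̂₁ = 486/800 = 0.60750, p̂₂ = 384/696 = 0.55172.
Pooled p̂ = (486+384)/(800+696) = 870/1496 = 0.58155.
SE = √(p̂(1−p̂)(1/n₁+1/n₂)) = √(0.58155·0.41845·0.00268678) = √(0.000653827) = 0.02557.
z = (0.60750 − 0.55172)/0.02557 = 0.05578/0.02557 = 2.181.

z = 2.181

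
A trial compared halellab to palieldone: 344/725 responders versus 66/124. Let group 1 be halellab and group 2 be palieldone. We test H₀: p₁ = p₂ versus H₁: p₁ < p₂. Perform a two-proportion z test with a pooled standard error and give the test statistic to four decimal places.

p̂₁ = 344/725 = 0.474483, p̂₂ = 66/124 = 0.532258.
Pooled p̂ = (344+66)/(725+124) = 410/849 = 0.482921.
SE = √(0.249708 × 0.00944383) = 0.048561.
z = (0.474483 − 0.532258)/0.048561 = -0.057775/0.048561 = -1.1897.

z = -1.1897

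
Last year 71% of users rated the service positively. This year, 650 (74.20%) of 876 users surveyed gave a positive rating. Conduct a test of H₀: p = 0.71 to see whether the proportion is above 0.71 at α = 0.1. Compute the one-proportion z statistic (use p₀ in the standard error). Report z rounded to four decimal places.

p̂ = 650/876 ≈ 0.7420091.
Under H₀, SE = √(0.71·0.29/876) = √(0.000235046) = 0.0153312.
z = (0.7420091 − 0.71)/0.0153312 = 0.0320091/0.0153312 = 2.0878.
p-value = P(Z > 2.088) ≈ 0.0184. With α = 0.1, reject H₀.

z = 2.0878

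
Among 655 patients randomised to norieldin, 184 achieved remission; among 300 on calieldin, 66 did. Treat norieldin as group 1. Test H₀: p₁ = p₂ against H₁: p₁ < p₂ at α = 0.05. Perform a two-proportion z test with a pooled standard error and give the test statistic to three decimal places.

p̂₁ = 184/655 = 0.28092, p̂₂ = 66/300 = 0.22000.
Pooled p̂ = (184+66)/(655+300) = 250/955 = 0.26178.
SE = √(p̂(1−p̂)(1/n₁+1/n₂)) = √(0.26178·0.73822·0.00486005) = √(0.000939211) = 0.03065.
z = (0.28092 − 0.22000)/0.03065 = 0.06092/0.03065 = 1.988.
p-value = P(Z < 1.988) ≈ 0.9766, so at α = 0.05 we fail to reject H₀.

z = 1.988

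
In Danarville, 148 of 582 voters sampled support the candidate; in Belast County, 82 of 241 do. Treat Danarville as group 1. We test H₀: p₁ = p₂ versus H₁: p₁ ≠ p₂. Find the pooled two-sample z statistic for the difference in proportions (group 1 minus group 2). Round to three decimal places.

p̂₁ = 148/582 = 0.25430, p̂₂ = 82/241 = 0.34025.
Pooled p̂ = (148+82)/(582+241) = 230/823 = 0.27947.
SE = √(p̂(1−p̂)(1/n₁+1/n₂)) = √(0.27947·0.72053·0.00586759) = √(0.00118152) = 0.03437.
z = (0.25430 − 0.34025)/0.03437 = -0.08595/0.03437 = -2.501.

z = -2.501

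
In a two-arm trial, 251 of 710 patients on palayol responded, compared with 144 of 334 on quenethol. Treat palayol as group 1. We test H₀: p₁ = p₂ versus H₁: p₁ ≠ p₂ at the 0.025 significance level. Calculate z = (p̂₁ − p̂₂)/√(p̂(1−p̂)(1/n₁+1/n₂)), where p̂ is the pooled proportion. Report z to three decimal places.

p̂₁ = 251/710 = 0.35352, p̂₂ = 144/334 = 0.43114.
Pooled p̂ = (251+144)/(710+334) = 395/1044 = 0.37835.
SE = √(0.235202 × 0.00440246) = 0.03218.
z = (0.35352 − 0.43114)/0.03218 = -0.07762/0.03218 = -2.412.
Two-sided p-value ≈ 2·Φ(−2.412) = 0.0159, so at α = 0.025 we reject H₀.

z = -2.412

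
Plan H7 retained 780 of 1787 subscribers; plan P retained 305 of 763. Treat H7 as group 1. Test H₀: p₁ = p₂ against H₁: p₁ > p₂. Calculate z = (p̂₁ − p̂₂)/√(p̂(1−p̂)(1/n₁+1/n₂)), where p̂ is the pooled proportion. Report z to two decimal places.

z = 1.72

p̂₁ = 780/1787 = 0.4365, p̂₂ = 305/763 = 0.3997.
Pooled p̂ = (780+305)/(1787+763) = 1085/2550 = 0.4255.
SE = √(0.244448 × 0.00187021) = 0.0214.
z = (0.4365 − 0.3997)/0.0214 = 0.0368/0.0214 = 1.72.
p-value = P(Z > 1.719) ≈ 0.0428.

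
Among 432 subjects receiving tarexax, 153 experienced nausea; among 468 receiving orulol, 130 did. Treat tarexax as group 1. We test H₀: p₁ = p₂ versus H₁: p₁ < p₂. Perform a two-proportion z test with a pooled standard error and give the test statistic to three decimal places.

p̂₁ = 153/432 ≈ 0.35417, p̂₂ = 130/468 ≈ 0.27778.
Pooled p̂ = (153+130)/(432+468) = 283/900 = 0.31444.
SE = √(p̂(1−p̂)(1/n₁+1/n₂)) = √(0.31444·0.68556·0.00445157) = √(0.00095962) = 0.03098.
z = (0.35417 − 0.27778)/0.03098 = 0.07639/0.03098 = 2.466.
p-value = P(Z < 2.466) ≈ 0.9932.

z = 2.466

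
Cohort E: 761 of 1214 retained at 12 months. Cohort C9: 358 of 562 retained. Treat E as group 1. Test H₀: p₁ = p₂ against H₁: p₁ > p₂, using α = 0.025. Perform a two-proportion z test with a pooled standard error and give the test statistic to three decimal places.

p̂₁ = 761/1214 ≈ 0.626853, p̂₂ = 358/562 ≈ 0.637011.
Pooled p̂ = (761+358)/(1214+562) = 1119/1776 = 0.630068.
SE = √(0.233082 × 0.00260308) = 0.024632.
z = (0.626853 − 0.637011)/0.024632 = -0.010158/0.024632 = -0.412.
p-value = P(Z > -0.412) ≈ 0.6600, so at α = 0.025 we fail to reject H₀.

z = -0.412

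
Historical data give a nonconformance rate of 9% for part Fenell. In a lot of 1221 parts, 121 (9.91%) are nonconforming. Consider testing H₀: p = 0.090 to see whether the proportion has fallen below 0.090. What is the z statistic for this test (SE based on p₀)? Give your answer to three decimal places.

z = 1.111

p̂ = 121/1221 ≈ 0.09910.
Standard error under H₀: √(0.09×0.91/1221) = 0.00819.
z = (0.09910 − 0.09)/0.00819 = 0.00910/0.00819 = 1.111.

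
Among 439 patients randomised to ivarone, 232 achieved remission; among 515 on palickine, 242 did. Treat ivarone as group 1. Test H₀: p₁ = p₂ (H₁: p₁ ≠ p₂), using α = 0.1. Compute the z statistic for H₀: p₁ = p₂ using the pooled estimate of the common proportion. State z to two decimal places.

p̂₁ = 232/439 = 0.5285, p̂₂ = 242/515 = 0.4699.
Pooled p̂ = (232+242)/(439+515) = 474/954 = 0.4969.
SE = √(0.24999 × 0.00421965) = 0.0325.
z = (0.5285 − 0.4699)/0.0325 = 0.0586/0.0325 = 1.80.
p-value = 2·P(Z > 1.803) ≈ 0.0713. With α = 0.1, reject H₀.

z = 1.80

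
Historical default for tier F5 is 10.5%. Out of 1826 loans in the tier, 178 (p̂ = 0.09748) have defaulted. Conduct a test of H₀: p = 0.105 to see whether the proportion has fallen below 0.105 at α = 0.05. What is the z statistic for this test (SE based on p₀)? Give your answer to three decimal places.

p̂ = 178/1826 = 0.097481.
Standard error under H₀: √(0.105×0.895/1826) = 0.007174.
z = (0.097481 − 0.105)/0.007174 = -0.007519/0.007174 = -1.048.
p-value = P(Z < -1.048) ≈ 0.1473; since p > α = 0.05, fail to reject H₀.

z = -1.048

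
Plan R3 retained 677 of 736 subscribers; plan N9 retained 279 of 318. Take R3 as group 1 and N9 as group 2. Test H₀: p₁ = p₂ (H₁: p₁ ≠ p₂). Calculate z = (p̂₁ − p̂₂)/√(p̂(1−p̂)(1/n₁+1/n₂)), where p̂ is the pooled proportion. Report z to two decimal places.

z = 2.18

p̂₁ = 677/736 ≈ 0.91984, p̂₂ = 279/318 ≈ 0.87736.
Pooled p̂ = (677+279)/(736+318) = 956/1054 = 0.90702.
SE = √(p̂(1−p̂)(1/n₁+1/n₂)) = √(0.90702·0.09298·0.00450335) = √(0.000379786) = 0.01949.
z = (0.91984 − 0.87736)/0.01949 = 0.04248/0.01949 = 2.18.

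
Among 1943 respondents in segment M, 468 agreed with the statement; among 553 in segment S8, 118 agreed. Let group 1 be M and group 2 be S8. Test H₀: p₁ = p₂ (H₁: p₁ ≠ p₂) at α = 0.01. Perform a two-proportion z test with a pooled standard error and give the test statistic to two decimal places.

p̂₁ = 468/1943 = 0.2409, p̂₂ = 118/553 = 0.2134.
Pooled p̂ = (468+118)/(1943+553) = 586/2496 = 0.2348.
SE = √(p̂(1−p̂)(1/n₁+1/n₂)) = √(0.2348·0.7652·0.00232299) = √(0.000417339) = 0.0204.
z = (0.2409 − 0.2134)/0.0204 = 0.0275/0.0204 = 1.35.
Two-sided p-value ≈ 2·Φ(−1.345) = 0.1785, so at α = 0.01 we fail to reject H₀.

z = 1.35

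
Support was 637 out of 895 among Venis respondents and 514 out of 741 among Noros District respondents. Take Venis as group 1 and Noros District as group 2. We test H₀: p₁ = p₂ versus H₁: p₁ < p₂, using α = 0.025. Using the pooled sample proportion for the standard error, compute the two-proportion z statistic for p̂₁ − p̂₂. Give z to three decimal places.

p̂₁ = 637/895 = 0.71173, p̂₂ = 514/741 = 0.69366.
Pooled p̂ = (637+514)/(895+741) = 1151/1636 = 0.70355.
SE = √(0.208569 × 0.00246685) = 0.02268.
z = (0.71173 − 0.69366)/0.02268 = 0.01807/0.02268 = 0.797.
p-value = P(Z < 0.797) ≈ 0.7872, so at α = 0.025 we fail to reject H₀.

z = 0.797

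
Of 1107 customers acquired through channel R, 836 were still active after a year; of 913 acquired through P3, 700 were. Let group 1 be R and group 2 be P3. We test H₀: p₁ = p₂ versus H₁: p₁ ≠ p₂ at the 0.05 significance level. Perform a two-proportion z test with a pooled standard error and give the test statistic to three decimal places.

z = -0.603

p̂₁ = 836/1107 ≈ 0.75519, p̂₂ = 700/913 ≈ 0.76670.
Pooled p̂ = (836+700)/(1107+913) = 1536/2020 = 0.76040.
SE = √(p̂(1−p̂)(1/n₁+1/n₂)) = √(0.76040·0.23960·0.00199863) = √(0.000364139) = 0.01908.
z = (0.75519 − 0.76670)/0.01908 = -0.01151/0.01908 = -0.603.
Two-sided p-value ≈ 2·Φ(−0.603) = 0.5464, so at α = 0.05 we fail to reject H₀.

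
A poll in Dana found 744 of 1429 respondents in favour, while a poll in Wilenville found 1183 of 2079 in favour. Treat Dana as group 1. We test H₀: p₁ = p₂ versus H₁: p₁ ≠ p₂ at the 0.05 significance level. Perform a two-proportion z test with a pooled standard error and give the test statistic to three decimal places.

p̂₁ = 744/1429 = 0.520644, p̂₂ = 1183/2079 = 0.569024.
Pooled p̂ = (744+1183)/(1429+2079) = 1927/3508 = 0.549316.
SE = √(0.247568 × 0.00118079) = 0.017098.
z = (0.520644 − 0.569024)/0.017098 = -0.048380/0.017098 = -2.830.
Two-sided p-value ≈ 2·Φ(−2.830) = 0.0047. With α = 0.05, reject H₀.

z = -2.830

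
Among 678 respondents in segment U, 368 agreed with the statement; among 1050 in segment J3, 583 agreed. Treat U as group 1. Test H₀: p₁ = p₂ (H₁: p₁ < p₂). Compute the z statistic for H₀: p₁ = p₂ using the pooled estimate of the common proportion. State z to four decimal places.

z = -0.5086

p̂₁ = 368/678 ≈ 0.542773, p̂₂ = 583/1050 ≈ 0.555238.
Pooled p̂ = (368+583)/(678+1050) = 951/1728 = 0.550347.
SE = √(0.247465 × 0.00242731) = 0.024509.
z = (0.542773 − 0.555238)/0.024509 = -0.012465/0.024509 = -0.5086.
p-value = P(Z < -0.509) ≈ 0.3055.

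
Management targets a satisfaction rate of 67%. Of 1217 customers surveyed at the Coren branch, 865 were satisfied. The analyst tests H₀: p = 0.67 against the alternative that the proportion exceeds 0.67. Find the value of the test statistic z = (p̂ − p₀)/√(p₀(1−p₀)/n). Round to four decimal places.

z = 3.0243

p̂ = 865/1217 = 0.710764.
Under H₀, SE = √(0.67·0.33/1217) = √(0.000181676) = 0.013479.
z = (0.710764 − 0.67)/0.013479 = 0.040764/0.013479 = 3.0243.
p-value = P(Z > 3.024) ≈ 0.0012.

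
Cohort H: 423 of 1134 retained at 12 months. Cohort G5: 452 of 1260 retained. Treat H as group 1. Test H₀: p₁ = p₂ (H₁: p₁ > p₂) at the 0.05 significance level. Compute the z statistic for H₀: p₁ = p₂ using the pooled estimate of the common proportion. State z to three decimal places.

z = 0.725

p̂₁ = 423/1134 = 0.37302, p̂₂ = 452/1260 = 0.35873.
Pooled p̂ = (423+452)/(1134+1260) = 875/2394 = 0.36550.
SE = √(p̂(1−p̂)(1/n₁+1/n₂)) = √(0.36550·0.63450·0.00167549) = √(0.00038856) = 0.01971.
z = (0.37302 − 0.35873)/0.01971 = 0.01429/0.01971 = 0.725.
p-value = P(Z > 0.725) ≈ 0.2343, so at α = 0.05 we fail to reject H₀.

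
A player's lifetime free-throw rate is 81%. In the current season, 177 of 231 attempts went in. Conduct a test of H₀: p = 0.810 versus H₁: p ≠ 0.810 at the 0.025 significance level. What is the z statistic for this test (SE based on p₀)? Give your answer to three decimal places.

p̂ = 177/231 ≈ 0.76623.
Standard error under H₀: √(0.81×0.19/231) = 0.02581.
z = (0.76623 − 0.81)/0.02581 = -0.04377/0.02581 = -1.696.
p-value = 2·P(Z > 1.696) ≈ 0.0900. With α = 0.025, fail to reject H₀.

z = -1.696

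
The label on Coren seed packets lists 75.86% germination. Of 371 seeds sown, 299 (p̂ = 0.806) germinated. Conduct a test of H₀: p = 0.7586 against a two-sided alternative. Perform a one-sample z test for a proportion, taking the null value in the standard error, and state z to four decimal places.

p̂ = 299/371 = 0.8059299.
SE = √(p₀(1−p₀)/n) = √(0.18313/371) = 0.0222171.
z = (0.8059299 − 0.7586)/0.0222171 = 0.0473299/0.0222171 = 2.1303.
Two-sided p-value ≈ 2·Φ(−2.130) = 0.0331.

z = 2.1303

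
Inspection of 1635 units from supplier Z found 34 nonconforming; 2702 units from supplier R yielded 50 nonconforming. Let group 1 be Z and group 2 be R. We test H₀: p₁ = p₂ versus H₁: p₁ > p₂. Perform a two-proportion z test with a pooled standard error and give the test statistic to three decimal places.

p̂₁ = 34/1635 = 0.020795, p̂₂ = 50/2702 = 0.018505.
Pooled p̂ = (34+50)/(1635+2702) = 84/4337 = 0.019368.
SE = √(p̂(1−p̂)(1/n₁+1/n₂)) = √(0.019368·0.980632·0.000981717) = √(1.86458e-05) = 0.004318.
z = (0.020795 − 0.018505)/0.004318 = 0.002290/0.004318 = 0.530.
p-value = P(Z > 0.530) ≈ 0.2979.

z = 0.530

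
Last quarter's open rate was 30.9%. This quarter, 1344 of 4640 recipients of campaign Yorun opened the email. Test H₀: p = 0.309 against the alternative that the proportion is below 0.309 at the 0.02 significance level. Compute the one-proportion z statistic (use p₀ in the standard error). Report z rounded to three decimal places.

z = -2.852

p̂ = 1344/4640 = 0.289655.
Under H₀, SE = √(0.309·0.691/4640) = √(4.6017e-05) = 0.006784.
z = (0.289655 − 0.309)/0.006784 = -0.019345/0.006784 = -2.852.
p-value = P(Z < -2.852) ≈ 0.0022; since p < α = 0.02, reject H₀.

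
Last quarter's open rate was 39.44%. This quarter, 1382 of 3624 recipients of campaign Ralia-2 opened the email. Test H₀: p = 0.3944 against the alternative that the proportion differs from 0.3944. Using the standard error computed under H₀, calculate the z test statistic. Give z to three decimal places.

z = -1.608

p̂ = 1382/3624 = 0.381347.
SE = √(p₀(1−p₀)/n) = √(0.23885/3624) = 0.008118.
z = (0.381347 − 0.3944)/0.008118 = -0.013053/0.008118 = -1.608.
p-value = 2·P(Z > 1.608) ≈ 0.1079.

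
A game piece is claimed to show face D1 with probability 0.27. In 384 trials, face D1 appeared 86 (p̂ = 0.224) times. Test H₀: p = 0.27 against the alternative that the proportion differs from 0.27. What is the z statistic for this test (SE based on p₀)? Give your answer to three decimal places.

p̂ = 86/384 = 0.22396.
Standard error under H₀: √(0.27×0.73/384) = 0.02266.
z = (0.22396 − 0.27)/0.02266 = -0.04604/0.02266 = -2.032.
p-value = 2·P(Z > 2.032) ≈ 0.0421.

z = -2.032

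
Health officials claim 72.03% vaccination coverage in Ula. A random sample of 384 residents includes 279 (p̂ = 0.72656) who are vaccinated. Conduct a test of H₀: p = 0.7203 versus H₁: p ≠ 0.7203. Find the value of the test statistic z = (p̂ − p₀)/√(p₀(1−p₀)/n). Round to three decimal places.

p̂ = 279/384 = 0.72656.
Under H₀, SE = √(0.7203·0.2797/384) = √(0.000524656) = 0.02291.
z = (0.72656 − 0.7203)/0.02291 = 0.00626/0.02291 = 0.273.
p-value = 2·P(Z > 0.273) ≈ 0.7845.

z = 0.273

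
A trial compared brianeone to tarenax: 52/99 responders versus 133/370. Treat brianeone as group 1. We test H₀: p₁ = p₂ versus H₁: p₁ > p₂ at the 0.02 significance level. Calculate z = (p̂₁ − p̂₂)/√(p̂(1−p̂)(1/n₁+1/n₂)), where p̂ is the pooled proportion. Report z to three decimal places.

p̂₁ = 52/99 ≈ 0.52525, p̂₂ = 133/370 ≈ 0.35946.
Pooled p̂ = (52+133)/(99+370) = 185/469 = 0.39446.
SE = √(p̂(1−p̂)(1/n₁+1/n₂)) = √(0.39446·0.60554·0.0128037) = √(0.0030583) = 0.05530.
z = (0.52525 − 0.35946)/0.05530 = 0.16579/0.05530 = 2.998.
p-value = P(Z > 2.998) ≈ 0.0014, so at α = 0.02 we reject H₀.

z = 2.998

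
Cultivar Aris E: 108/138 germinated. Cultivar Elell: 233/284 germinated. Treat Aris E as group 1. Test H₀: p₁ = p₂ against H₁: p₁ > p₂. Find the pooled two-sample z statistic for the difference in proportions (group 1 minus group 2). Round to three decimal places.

z = -0.925

p̂₁ = 108/138 = 0.78261, p̂₂ = 233/284 = 0.82042.
Pooled p̂ = (108+233)/(138+284) = 341/422 = 0.80806.
SE = √(0.155101 × 0.0107675) = 0.04087.
z = (0.78261 − 0.82042)/0.04087 = -0.03781/0.04087 = -0.925.
p-value = P(Z > -0.925) ≈ 0.8226.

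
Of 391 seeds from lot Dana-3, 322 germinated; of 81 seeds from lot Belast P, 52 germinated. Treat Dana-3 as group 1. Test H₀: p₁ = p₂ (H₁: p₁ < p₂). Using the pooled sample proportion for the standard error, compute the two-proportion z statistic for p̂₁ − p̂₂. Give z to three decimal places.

p̂₁ = 322/391 = 0.823529, p̂₂ = 52/81 = 0.641975.
Pooled p̂ = (322+52)/(391+81) = 374/472 = 0.792373.
SE = √(p̂(1−p̂)(1/n₁+1/n₂)) = √(0.792373·0.207627·0.0149032) = √(0.00245185) = 0.049516.
z = (0.823529 − 0.641975)/0.049516 = 0.181554/0.049516 = 3.667.
p-value = P(Z < 3.667) ≈ 0.9999.

z = 3.667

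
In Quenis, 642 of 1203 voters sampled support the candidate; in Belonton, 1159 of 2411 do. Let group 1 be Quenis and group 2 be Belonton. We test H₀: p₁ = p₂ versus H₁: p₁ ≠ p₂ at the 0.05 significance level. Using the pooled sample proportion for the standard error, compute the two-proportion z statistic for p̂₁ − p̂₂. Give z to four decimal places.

p̂₁ = 642/1203 = 0.5336658, p̂₂ = 1159/2411 = 0.4807134.
Pooled p̂ = (642+1159)/(1203+2411) = 1801/3614 = 0.4983398.
SE = √(p̂(1−p̂)(1/n₁+1/n₂)) = √(0.4983398·0.5016602·0.00124602) = √(0.000311502) = 0.0176494.
z = (0.5336658 − 0.4807134)/0.0176494 = 0.0529524/0.0176494 = 3.0002.
Two-sided p-value ≈ 2·Φ(−3.000) = 0.0027; since p < α = 0.05, reject H₀.

z = 3.0002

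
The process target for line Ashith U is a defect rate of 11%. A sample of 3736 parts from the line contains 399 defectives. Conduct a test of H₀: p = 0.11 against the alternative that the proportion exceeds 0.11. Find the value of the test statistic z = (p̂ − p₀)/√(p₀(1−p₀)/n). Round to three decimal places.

p̂ = 399/3736 ≈ 0.10680.
Standard error under H₀: √(0.11×0.89/3736) = 0.00512.
z = (0.10680 − 0.11)/0.00512 = -0.00320/0.00512 = -0.625.

z = -0.625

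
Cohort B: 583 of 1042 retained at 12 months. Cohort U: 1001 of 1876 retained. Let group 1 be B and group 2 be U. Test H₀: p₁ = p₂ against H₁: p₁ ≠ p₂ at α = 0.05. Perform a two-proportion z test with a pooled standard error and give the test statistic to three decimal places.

p̂₁ = 583/1042 ≈ 0.559501, p̂₂ = 1001/1876 ≈ 0.533582.
Pooled p̂ = (583+1001)/(1042+1876) = 1584/2918 = 0.542838.
SE = √(p̂(1−p̂)(1/n₁+1/n₂)) = √(0.542838·0.457162·0.00149274) = √(0.000370446) = 0.019247.
z = (0.559501 − 0.533582)/0.019247 = 0.025919/0.019247 = 1.347.
p-value = 2·P(Z > 1.347) ≈ 0.1781; since p > α = 0.05, fail to reject H₀.

z = 1.347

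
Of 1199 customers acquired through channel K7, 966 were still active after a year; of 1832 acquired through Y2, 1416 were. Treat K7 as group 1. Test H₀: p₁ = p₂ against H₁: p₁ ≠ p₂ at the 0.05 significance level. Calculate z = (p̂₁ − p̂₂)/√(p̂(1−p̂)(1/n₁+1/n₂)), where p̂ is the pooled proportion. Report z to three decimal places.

p̂₁ = 966/1199 = 0.805671, p̂₂ = 1416/1832 = 0.772926.
Pooled p̂ = (966+1416)/(1199+1832) = 2382/3031 = 0.785879.
SE = √(0.168273 × 0.00137988) = 0.015238.
z = (0.805671 − 0.772926)/0.015238 = 0.032745/0.015238 = 2.149.
p-value = 2·P(Z > 2.149) ≈ 0.0316. With α = 0.05, reject H₀.

z = 2.149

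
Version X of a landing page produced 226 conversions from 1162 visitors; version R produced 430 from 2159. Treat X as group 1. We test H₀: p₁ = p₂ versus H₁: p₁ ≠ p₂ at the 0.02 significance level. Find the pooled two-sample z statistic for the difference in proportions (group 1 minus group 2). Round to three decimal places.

p̂₁ = 226/1162 ≈ 0.19449, p̂₂ = 430/2159 ≈ 0.19917.
Pooled p̂ = (226+430)/(1162+2159) = 656/3321 = 0.19753.
SE = √(p̂(1−p̂)(1/n₁+1/n₂)) = √(0.19753·0.80247·0.00132376) = √(0.000209833) = 0.01449.
z = (0.19449 − 0.19917)/0.01449 = -0.00468/0.01449 = -0.323.
Two-sided p-value ≈ 2·Φ(−0.323) = 0.7469, so at α = 0.02 we fail to reject H₀.

z = -0.323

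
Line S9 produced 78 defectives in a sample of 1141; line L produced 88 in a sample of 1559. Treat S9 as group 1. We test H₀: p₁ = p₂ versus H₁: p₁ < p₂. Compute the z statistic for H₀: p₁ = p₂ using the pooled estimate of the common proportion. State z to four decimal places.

z = 1.2731

p̂₁ = 78/1141 = 0.068361, p̂₂ = 88/1559 = 0.056446.
Pooled p̂ = (78+88)/(1141+1559) = 166/2700 = 0.061481.
SE = √(p̂(1−p̂)(1/n₁+1/n₂)) = √(0.061481·0.938519·0.00151786) = √(8.75829e-05) = 0.009359.
z = (0.068361 − 0.056446)/0.009359 = 0.011915/0.009359 = 1.2731.
p-value = P(Z < 1.273) ≈ 0.8985.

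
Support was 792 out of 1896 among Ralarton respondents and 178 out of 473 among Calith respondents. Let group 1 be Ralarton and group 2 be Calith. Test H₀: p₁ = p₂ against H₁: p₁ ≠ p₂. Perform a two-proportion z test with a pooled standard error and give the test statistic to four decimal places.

z = 1.6381

p̂₁ = 792/1896 ≈ 0.4177215, p̂₂ = 178/473 ≈ 0.3763214.
Pooled p̂ = (792+178)/(1896+473) = 970/2369 = 0.4094555.
SE = √(0.241802 × 0.00264159) = 0.0252733.
z = (0.4177215 − 0.3763214)/0.0252733 = 0.0414001/0.0252733 = 1.6381.
Two-sided p-value ≈ 2·Φ(−1.638) = 0.1014.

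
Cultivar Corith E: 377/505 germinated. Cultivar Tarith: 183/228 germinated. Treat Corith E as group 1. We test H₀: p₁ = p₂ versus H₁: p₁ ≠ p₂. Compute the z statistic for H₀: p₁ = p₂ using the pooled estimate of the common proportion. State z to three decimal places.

z = -1.656

p̂₁ = 377/505 = 0.74653, p̂₂ = 183/228 = 0.80263.
Pooled p̂ = (377+183)/(505+228) = 560/733 = 0.76398.
SE = √(p̂(1−p̂)(1/n₁+1/n₂)) = √(0.76398·0.23602·0.00636616) = √(0.0011479) = 0.03388.
z = (0.74653 − 0.80263)/0.03388 = -0.05610/0.03388 = -1.656.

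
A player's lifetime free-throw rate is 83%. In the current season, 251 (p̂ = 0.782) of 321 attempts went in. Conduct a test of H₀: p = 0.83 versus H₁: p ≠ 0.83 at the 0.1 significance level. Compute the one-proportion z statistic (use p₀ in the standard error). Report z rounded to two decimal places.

p̂ = 251/321 = 0.7819.
Under H₀, SE = √(0.83·0.17/321) = √(0.000439564) = 0.0210.
z = (0.7819 − 0.83)/0.0210 = -0.0481/0.0210 = -2.29.
Two-sided p-value ≈ 2·Φ(−2.293) = 0.0219, so at α = 0.1 we reject H₀.

z = -2.29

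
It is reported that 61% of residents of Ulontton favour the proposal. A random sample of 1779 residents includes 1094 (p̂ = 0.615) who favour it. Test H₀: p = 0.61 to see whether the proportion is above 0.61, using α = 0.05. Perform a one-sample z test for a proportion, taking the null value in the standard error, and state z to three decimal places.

p̂ = 1094/1779 = 0.61495.
Under H₀, SE = √(0.61·0.39/1779) = √(0.000133727) = 0.01156.
z = (0.61495 − 0.61)/0.01156 = 0.00495/0.01156 = 0.428.
p-value = P(Z > 0.428) ≈ 0.3342; since p > α = 0.05, fail to reject H₀.

z = 0.428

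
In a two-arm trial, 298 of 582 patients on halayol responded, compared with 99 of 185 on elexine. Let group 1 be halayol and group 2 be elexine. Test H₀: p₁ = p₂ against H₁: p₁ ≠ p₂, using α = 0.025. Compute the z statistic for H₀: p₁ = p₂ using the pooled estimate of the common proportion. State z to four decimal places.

p̂₁ = 298/582 ≈ 0.512027, p̂₂ = 99/185 ≈ 0.535135.
Pooled p̂ = (298+99)/(582+185) = 397/767 = 0.517601.
SE = √(0.24969 × 0.00712362) = 0.042175.
z = (0.512027 − 0.535135)/0.042175 = -0.023108/0.042175 = -0.5479.
p-value = 2·P(Z > 0.548) ≈ 0.5838; since p > α = 0.025, fail to reject H₀.

z = -0.5479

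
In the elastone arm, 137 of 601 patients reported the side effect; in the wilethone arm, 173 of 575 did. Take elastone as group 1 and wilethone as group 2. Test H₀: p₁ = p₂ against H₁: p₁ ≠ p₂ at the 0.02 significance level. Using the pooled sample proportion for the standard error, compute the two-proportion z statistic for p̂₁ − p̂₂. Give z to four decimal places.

p̂₁ = 137/601 = 0.227953, p̂₂ = 173/575 = 0.300870.
Pooled p̂ = (137+173)/(601+575) = 310/1176 = 0.263605.
SE = √(p̂(1−p̂)(1/n₁+1/n₂)) = √(0.263605·0.736395·0.00340302) = √(0.000660587) = 0.025702.
z = (0.227953 − 0.300870)/0.025702 = -0.072917/0.025702 = -2.8370.
p-value = 2·P(Z > 2.837) ≈ 0.0046, so at α = 0.02 we reject H₀.

z = -2.8370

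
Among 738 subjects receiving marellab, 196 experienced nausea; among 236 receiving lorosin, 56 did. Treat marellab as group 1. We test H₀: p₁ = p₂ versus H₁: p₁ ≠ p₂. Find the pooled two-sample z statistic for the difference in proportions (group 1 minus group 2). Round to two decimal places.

p̂₁ = 196/738 = 0.26558, p̂₂ = 56/236 = 0.23729.
Pooled p̂ = (196+56)/(738+236) = 252/974 = 0.25873.
SE = √(0.191787 × 0.0055923) = 0.03275.
z = (0.26558 − 0.23729)/0.03275 = 0.02829/0.03275 = 0.86.
Two-sided p-value ≈ 2·Φ(−0.864) = 0.3876.

z = 0.86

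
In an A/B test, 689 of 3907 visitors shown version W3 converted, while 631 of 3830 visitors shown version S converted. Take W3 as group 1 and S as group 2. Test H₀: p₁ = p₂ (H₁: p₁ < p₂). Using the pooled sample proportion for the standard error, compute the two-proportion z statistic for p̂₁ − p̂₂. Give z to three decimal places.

z = 1.356

p̂₁ = 689/3907 ≈ 0.176350, p̂₂ = 631/3830 ≈ 0.164752.
Pooled p̂ = (689+631)/(3907+3830) = 1320/7737 = 0.170609.
SE = √(p̂(1−p̂)(1/n₁+1/n₂)) = √(0.170609·0.829391·0.000517047) = √(7.31629e-05) = 0.008554.
z = (0.176350 − 0.164752)/0.008554 = 0.011598/0.008554 = 1.356.
p-value = P(Z < 1.356) ≈ 0.9124.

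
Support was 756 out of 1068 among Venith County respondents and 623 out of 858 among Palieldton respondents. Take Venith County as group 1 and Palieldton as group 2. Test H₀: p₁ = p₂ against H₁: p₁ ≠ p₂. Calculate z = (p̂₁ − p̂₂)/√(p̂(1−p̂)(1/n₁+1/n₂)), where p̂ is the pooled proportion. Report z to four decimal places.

z = -0.8824

p̂₁ = 756/1068 = 0.707865, p̂₂ = 623/858 = 0.726107.
Pooled p̂ = (756+623)/(1068+858) = 1379/1926 = 0.715992.
SE = √(0.203348 × 0.00210183) = 0.020674.
z = (0.707865 − 0.726107)/0.020674 = -0.018242/0.020674 = -0.8824.
Two-sided p-value ≈ 2·Φ(−0.882) = 0.3776.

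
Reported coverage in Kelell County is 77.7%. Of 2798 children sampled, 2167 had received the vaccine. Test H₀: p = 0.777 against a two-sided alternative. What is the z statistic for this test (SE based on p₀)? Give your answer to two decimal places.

z = -0.32

p̂ = 2167/2798 = 0.7745.
Under H₀, SE = √(0.777·0.223/2798) = √(6.19267e-05) = 0.0079.
z = (0.7745 − 0.777)/0.0079 = -0.0025/0.0079 = -0.32.
Two-sided p-value ≈ 2·Φ(−0.320) = 0.7490.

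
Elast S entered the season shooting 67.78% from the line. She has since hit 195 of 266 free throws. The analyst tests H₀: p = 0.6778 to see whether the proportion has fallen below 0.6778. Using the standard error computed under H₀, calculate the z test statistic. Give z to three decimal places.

p̂ = 195/266 = 0.73308.
Under H₀, SE = √(0.6778·0.3222/266) = √(0.000821004) = 0.02865.
z = (0.73308 − 0.6778)/0.02865 = 0.05528/0.02865 = 1.929.
p-value = P(Z < 1.929) ≈ 0.9732.

z = 1.929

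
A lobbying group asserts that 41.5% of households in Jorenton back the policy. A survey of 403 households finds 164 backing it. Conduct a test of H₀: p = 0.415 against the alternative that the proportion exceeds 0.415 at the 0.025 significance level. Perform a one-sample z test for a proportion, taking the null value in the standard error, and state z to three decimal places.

p̂ = 164/403 = 0.40695.
Standard error under H₀: √(0.415×0.585/403) = 0.02454.
z = (0.40695 − 0.415)/0.02454 = -0.00805/0.02454 = -0.328.
p-value = P(Z > -0.328) ≈ 0.6286. With α = 0.025, fail to reject H₀.

z = -0.328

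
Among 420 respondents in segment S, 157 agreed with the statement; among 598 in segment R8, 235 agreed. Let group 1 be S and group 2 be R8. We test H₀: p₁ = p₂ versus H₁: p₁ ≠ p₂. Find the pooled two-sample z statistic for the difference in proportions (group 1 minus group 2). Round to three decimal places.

p̂₁ = 157/420 = 0.37381, p̂₂ = 235/598 = 0.39298.
Pooled p̂ = (157+235)/(420+598) = 392/1018 = 0.38507.
SE = √(p̂(1−p̂)(1/n₁+1/n₂)) = √(0.38507·0.61493·0.00405319) = √(0.000959759) = 0.03098.
z = (0.37381 − 0.39298)/0.03098 = -0.01917/0.03098 = -0.619.
Two-sided p-value ≈ 2·Φ(−0.619) = 0.5361.

z = -0.619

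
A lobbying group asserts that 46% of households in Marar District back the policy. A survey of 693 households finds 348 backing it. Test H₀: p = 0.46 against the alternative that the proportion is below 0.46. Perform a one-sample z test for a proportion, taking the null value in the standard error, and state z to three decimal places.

p̂ = 348/693 = 0.50216.
SE = √(p₀(1−p₀)/n) = √(0.2484/693) = 0.01893.
z = (0.50216 − 0.46)/0.01893 = 0.04216/0.01893 = 2.227.
p-value = P(Z < 2.227) ≈ 0.9870.

z = 2.227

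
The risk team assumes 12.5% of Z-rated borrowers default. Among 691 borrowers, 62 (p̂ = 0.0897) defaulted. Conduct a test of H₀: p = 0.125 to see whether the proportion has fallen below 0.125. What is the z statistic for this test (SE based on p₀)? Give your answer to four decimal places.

z = -2.8038

p̂ = 62/691 = 0.089725.
Under H₀, SE = √(0.125·0.875/691) = √(0.000158285) = 0.012581.
z = (0.089725 − 0.125)/0.012581 = -0.035275/0.012581 = -2.8038.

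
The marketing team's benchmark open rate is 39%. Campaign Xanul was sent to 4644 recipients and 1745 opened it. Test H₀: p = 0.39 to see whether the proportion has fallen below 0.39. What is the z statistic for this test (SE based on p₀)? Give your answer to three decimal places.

z = -1.990

p̂ = 1745/4644 ≈ 0.37575.
Under H₀, SE = √(0.39·0.61/4644) = √(5.12274e-05) = 0.00716.
z = (0.37575 − 0.39)/0.00716 = -0.01425/0.00716 = -1.990.
p-value = P(Z < -1.990) ≈ 0.0233.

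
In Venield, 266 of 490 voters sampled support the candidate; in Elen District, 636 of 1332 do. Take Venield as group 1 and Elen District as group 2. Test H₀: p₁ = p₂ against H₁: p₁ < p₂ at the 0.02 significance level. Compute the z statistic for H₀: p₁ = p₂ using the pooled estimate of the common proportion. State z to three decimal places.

p̂₁ = 266/490 = 0.54286, p̂₂ = 636/1332 = 0.47748.
Pooled p̂ = (266+636)/(490+1332) = 902/1822 = 0.49506.
SE = √(p̂(1−p̂)(1/n₁+1/n₂)) = √(0.49506·0.50494·0.00279157) = √(0.000697824) = 0.02642.
z = (0.54286 − 0.47748)/0.02642 = 0.06538/0.02642 = 2.475.
p-value = P(Z < 2.475) ≈ 0.9933; since p > α = 0.02, fail to reject H₀.

z = 2.475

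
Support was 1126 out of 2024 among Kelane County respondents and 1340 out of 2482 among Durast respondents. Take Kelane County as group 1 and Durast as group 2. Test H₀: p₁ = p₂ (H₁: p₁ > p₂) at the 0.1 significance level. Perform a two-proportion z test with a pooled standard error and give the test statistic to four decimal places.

p̂₁ = 1126/2024 = 0.556324, p̂₂ = 1340/2482 = 0.539887.
Pooled p̂ = (1126+1340)/(2024+2482) = 2466/4506 = 0.547270.
SE = √(0.247766 × 0.000896972) = 0.014908.
z = (0.556324 − 0.539887)/0.014908 = 0.016437/0.014908 = 1.1026.
p-value = P(Z > 1.103) ≈ 0.1351; since p > α = 0.1, fail to reject H₀.

z = 1.1026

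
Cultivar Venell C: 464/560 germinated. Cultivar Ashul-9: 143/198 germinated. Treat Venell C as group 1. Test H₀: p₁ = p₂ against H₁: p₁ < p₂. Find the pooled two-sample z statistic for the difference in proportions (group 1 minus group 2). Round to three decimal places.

p̂₁ = 464/560 = 0.828571, p̂₂ = 143/198 = 0.722222.
Pooled p̂ = (464+143)/(560+198) = 607/758 = 0.800792.
SE = √(p̂(1−p̂)(1/n₁+1/n₂)) = √(0.800792·0.199208·0.00683622) = √(0.00109054) = 0.033023.
z = (0.828571 − 0.722222)/0.033023 = 0.106349/0.033023 = 3.220.
p-value = P(Z < 3.220) ≈ 0.9994.

z = 3.220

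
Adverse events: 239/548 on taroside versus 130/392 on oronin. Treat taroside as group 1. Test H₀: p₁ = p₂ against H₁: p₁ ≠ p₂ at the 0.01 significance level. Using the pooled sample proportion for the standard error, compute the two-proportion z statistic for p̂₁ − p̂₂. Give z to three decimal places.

z = 3.235

p̂₁ = 239/548 = 0.43613, p̂₂ = 130/392 = 0.33163.
Pooled p̂ = (239+130)/(548+392) = 369/940 = 0.39255.
SE = √(p̂(1−p̂)(1/n₁+1/n₂)) = √(0.39255·0.60745·0.00437584) = √(0.00104344) = 0.03230.
z = (0.43613 − 0.33163)/0.03230 = 0.10450/0.03230 = 3.235.
p-value = 2·P(Z > 3.235) ≈ 0.0012. With α = 0.01, reject H₀.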